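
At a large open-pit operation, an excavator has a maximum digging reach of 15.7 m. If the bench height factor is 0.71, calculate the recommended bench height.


Bench height = reach * factor
= 15.7 * 0.71
= 11.147 m

11.147 m


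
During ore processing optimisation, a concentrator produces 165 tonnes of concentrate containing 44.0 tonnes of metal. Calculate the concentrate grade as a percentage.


Grade = (metal in concentrate / concentrate mass) * 100
= (44.0 / 165) * 100
= 0.2666666667 * 100
= 26.6667%

26.6667%


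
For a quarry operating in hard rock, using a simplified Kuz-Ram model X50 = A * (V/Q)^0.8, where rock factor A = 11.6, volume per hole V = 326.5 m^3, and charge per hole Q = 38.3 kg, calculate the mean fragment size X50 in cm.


Compute V/Q:
V/Q = 326.5 / 38.3 = 8.524804178
Raise to the power 0.8:
(V/Q)^0.8 = 8.524804178^0.8 = 5.553253888
Multiply by A:
X50 = 11.6 * 5.553253888
= 64.4177 cm

64.4177 cm


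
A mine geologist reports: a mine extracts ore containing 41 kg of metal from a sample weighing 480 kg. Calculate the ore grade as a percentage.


Ore grade = (metal mass / ore mass) * 100
= (41 / 480) * 100
= 0.08541666667 * 100
= 8.5417%

8.5417%


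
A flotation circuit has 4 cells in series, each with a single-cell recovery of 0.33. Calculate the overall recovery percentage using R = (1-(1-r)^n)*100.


79.8489%

Complement of single-cell recovery:
1 - r = 1 - 0.33 = 0.67
Raise to power n:
(1 - r)^4 = 0.67^4 = 0.20151121
Overall recovery:
R = (1 - 0.20151121) * 100
= 79.8489%


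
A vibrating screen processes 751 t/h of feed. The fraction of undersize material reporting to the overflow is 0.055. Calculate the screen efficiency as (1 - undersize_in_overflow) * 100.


94.5%

Screen efficiency = (1 - fraction of undersize in overflow) * 100
= (1 - 0.055) * 100
= 0.945 * 100
= 94.5%


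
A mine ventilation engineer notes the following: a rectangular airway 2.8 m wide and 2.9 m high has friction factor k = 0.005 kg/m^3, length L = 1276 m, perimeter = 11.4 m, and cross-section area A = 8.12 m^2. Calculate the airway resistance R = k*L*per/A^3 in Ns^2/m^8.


0.1358 Ns^2/m^8

Compute the numerator:
k * L * per = 0.005 * 1276 * 11.4
= 72.732
Compute the denominator:
A^3 = 8.12^3 = 535.387328
Resistance:
R = 72.732 / 535.387328
= 0.1358 Ns^2/m^8


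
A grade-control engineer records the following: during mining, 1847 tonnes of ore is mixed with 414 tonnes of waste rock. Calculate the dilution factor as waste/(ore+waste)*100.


18.3105%

Total material = ore + waste
= 1847 + 414 = 2261 tonnes
Dilution = waste / total * 100
= 414 / 2261 * 100
= 0.1831048209 * 100
= 18.3105%


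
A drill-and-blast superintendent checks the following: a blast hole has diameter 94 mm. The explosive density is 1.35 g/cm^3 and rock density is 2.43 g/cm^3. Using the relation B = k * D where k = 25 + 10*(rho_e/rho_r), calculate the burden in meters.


2.8722 m

First, compute k:
rho_e / rho_r = 1.35 / 2.43 = 0.5555555556
k = 25 + 10 * 0.5555555556 = 30.55555556
Then, compute burden:
B = k * D / 1000 = 30.55555556 * 94 / 1000
= 2872.222222 / 1000
= 2.8722 m


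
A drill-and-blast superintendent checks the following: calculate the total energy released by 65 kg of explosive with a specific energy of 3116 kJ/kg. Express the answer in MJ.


202.54 MJ

Energy = mass * specific_energy / 1000
= 65 * 3116 / 1000
= 202540 / 1000
= 202.54 MJ


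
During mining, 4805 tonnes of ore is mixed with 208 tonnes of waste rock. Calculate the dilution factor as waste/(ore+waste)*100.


4.1492%

Total material = ore + waste
= 4805 + 208 = 5013 tonnes
Dilution = waste / total * 100
= 208 / 5013 * 100
= 0.04149212049 * 100
= 4.1492%


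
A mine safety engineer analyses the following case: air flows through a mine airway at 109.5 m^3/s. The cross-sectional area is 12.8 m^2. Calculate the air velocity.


Velocity = flow rate / cross-sectional area
= 109.5 / 12.8
= 8.5547 m/s

8.5547 m/s


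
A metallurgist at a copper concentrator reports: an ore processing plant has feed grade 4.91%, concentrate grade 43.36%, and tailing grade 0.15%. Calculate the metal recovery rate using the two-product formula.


97.2815%

Using the two-product formula:
R = 100 * c * (f - t) / (f * (c - t))
Numerator = 100 * 43.36 * (4.91 - 0.15)
= 100 * 43.36 * 4.76
= 20639.36
Denominator = 4.91 * (43.36 - 0.15)
= 4.91 * 43.21
= 212.1611
R = 20639.36 / 212.1611
= 97.2815%


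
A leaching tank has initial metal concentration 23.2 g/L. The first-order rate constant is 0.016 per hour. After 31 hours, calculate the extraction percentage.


39.1038%

Compute the exponent:
-k * t = -0.016 * 31 = -0.496
Remaining concentration:
C = 23.2 * exp(-0.496)
= 23.2 * 0.6089616411
= 14.12791007 g/L
Extracted = 23.2 - 14.12791007 = 9.072089927 g/L
Extraction % = 9.072089927 / 23.2 * 100
= 39.1038%


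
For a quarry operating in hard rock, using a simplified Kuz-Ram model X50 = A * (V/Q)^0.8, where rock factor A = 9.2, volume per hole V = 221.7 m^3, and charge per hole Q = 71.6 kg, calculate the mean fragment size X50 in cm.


Compute V/Q:
V/Q = 221.7 / 71.6 = 3.096368715
Raise to the power 0.8:
(V/Q)^0.8 = 3.096368715^0.8 = 2.469915734
Multiply by A:
X50 = 9.2 * 2.469915734
= 22.7232 cm

22.7232 cm


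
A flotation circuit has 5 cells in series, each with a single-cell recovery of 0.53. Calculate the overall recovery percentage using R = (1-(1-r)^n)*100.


97.7065%

Complement of single-cell recovery:
1 - r = 1 - 0.53 = 0.47
Raise to power n:
(1 - r)^5 = 0.47^5 = 0.0229345007
Overall recovery:
R = (1 - 0.0229345007) * 100
= 97.7065%


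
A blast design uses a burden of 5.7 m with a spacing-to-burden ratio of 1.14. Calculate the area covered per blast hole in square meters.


37.0386 m^2

First, find the spacing:
Spacing = burden * ratio = 5.7 * 1.14
= 6.498 m
Then, calculate the area:
Area = burden * spacing = 5.7 * 6.498
= 37.0386 m^2


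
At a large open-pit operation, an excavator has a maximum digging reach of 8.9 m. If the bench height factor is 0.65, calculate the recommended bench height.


Bench height = reach * factor
= 8.9 * 0.65
= 5.785 m

5.785 m


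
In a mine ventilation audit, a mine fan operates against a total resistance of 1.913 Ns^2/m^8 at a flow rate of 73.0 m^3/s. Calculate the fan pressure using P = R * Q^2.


Compute Q^2:
Q^2 = 73.0^2 = 5329.0
Compute pressure:
P = R * Q^2 = 1.913 * 5329.0
= 10194.377 Pa

10194.377 Pa


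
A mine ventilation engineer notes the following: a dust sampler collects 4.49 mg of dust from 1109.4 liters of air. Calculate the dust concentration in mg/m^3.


Convert liters to m^3: 1 m^3 = 1000 L
Concentration = mass / volume * 1000
= 4.49 / 1109.4 * 1000
= 0.004047232738 * 1000
= 4.0472 mg/m^3

4.0472 mg/m^3


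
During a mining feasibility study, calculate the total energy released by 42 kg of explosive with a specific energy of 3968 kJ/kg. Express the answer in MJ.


Energy = mass * specific_energy / 1000
= 42 * 3968 / 1000
= 166656 / 1000
= 166.656 MJ

166.656 MJ


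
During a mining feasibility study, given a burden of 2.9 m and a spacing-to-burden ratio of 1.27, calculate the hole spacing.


Spacing = burden * ratio
= 2.9 * 1.27
= 3.683 m

3.683 m


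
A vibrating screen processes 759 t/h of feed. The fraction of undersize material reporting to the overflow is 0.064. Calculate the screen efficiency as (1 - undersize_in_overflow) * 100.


Screen efficiency = (1 - fraction of undersize in overflow) * 100
= (1 - 0.064) * 100
= 0.936 * 100
= 93.6%

93.6%


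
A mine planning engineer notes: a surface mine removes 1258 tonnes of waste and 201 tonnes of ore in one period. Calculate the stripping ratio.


6.2587

Stripping ratio = waste tonnage / ore tonnage
= 1258 / 201
= 6.2587


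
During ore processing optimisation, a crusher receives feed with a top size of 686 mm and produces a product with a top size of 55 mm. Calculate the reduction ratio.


12.4727

Reduction ratio = feed size / product size
= 686 / 55
= 12.4727


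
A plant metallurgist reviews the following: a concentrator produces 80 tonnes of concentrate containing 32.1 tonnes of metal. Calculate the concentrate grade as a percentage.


Grade = (metal in concentrate / concentrate mass) * 100
= (32.1 / 80) * 100
= 0.40125 * 100
= 40.125%

40.125%


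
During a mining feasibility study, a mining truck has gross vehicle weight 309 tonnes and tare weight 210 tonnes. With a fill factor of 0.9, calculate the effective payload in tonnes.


Maximum payload = gross - tare
= 309 - 210 = 99 tonnes
Effective payload = max payload * fill factor
= 99 * 0.9
= 89.1 tonnes

89.1 tonnes


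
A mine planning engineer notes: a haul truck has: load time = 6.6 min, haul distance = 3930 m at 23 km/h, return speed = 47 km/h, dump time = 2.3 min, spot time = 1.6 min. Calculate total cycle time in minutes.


25.7692 min

Convert haul speed to m/min: 23 * 1000/60 = 383.3333333 m/min
Haul time = 3930 / 383.3333333 = 10.25217391 min
Convert return speed to m/min: 47 * 1000/60 = 783.3333333 m/min
Return time = 3930 / 783.3333333 = 5.017021277 min
Total cycle time:
= 6.6 + 10.25217391 + 2.3 + 5.017021277 + 1.6
= 25.7692 min


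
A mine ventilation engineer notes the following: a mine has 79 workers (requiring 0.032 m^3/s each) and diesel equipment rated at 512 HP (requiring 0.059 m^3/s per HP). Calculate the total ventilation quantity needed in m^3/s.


Airflow for workers:
Q_people = 79 * 0.032 = 2.528 m^3/s
Airflow for diesel equipment:
Q_diesel = 512 * 0.059 = 30.208 m^3/s
Total ventilation:
Q_total = 2.528 + 30.208
= 32.736 m^3/s

32.736 m^3/s


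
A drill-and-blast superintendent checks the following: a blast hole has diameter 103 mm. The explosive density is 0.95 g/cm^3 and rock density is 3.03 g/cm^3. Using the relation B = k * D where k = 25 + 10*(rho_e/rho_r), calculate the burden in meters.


2.8979 m

First, compute k:
rho_e / rho_r = 0.95 / 3.03 = 0.3135313531
k = 25 + 10 * 0.3135313531 = 28.13531353
Then, compute burden:
B = k * D / 1000 = 28.13531353 * 103 / 1000
= 2897.937294 / 1000
= 2.8979 m


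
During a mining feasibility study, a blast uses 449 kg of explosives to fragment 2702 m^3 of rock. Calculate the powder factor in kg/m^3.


Powder factor = explosive mass / rock volume
= 449 / 2702
= 0.1662 kg/m^3

0.1662 kg/m^3


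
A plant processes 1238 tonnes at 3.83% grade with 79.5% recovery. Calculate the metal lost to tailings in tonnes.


Total metal in feed:
= 1238 * 3.83 / 100 = 47.4154 tonnes
Metal recovered:
= 47.4154 * 79.5 / 100 = 37.695243 tonnes
Metal lost to tailings:
= 47.4154 - 37.695243
= 9.7202 tonnes

9.7202 tonnes


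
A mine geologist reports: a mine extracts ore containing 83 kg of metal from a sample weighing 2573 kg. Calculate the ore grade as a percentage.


3.2258%

Ore grade = (metal mass / ore mass) * 100
= (83 / 2573) * 100
= 0.03225806452 * 100
= 3.2258%


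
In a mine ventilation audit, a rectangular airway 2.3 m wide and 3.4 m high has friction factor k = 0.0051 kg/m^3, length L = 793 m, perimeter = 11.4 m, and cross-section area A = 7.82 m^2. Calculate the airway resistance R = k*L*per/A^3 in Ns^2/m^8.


0.0964 Ns^2/m^8

Compute the numerator:
k * L * per = 0.0051 * 793 * 11.4
= 46.10502
Compute the denominator:
A^3 = 7.82^3 = 478.211768
Resistance:
R = 46.10502 / 478.211768
= 0.0964 Ns^2/m^8


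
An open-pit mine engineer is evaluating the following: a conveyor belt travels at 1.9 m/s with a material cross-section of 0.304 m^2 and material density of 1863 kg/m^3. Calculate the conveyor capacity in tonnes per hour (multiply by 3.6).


3873.8477 t/h

Volumetric flow = speed * area
= 1.9 * 0.304 = 0.5776 m^3/s
Mass flow = volumetric * density
= 0.5776 * 1863 = 1076.0688 kg/s
Convert to t/h: multiply by 3.6
Capacity = 1076.0688 * 3.6
= 3873.8477 t/h


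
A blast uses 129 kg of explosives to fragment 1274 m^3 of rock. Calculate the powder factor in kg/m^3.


Powder factor = explosive mass / rock volume
= 129 / 1274
= 0.1013 kg/m^3

0.1013 kg/m^3


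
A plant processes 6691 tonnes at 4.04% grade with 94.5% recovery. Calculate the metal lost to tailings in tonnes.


Total metal in feed:
= 6691 * 4.04 / 100 = 270.3164 tonnes
Metal recovered:
= 270.3164 * 94.5 / 100 = 255.448998 tonnes
Metal lost to tailings:
= 270.3164 - 255.448998
= 14.8674 tonnes

14.8674 tonnes


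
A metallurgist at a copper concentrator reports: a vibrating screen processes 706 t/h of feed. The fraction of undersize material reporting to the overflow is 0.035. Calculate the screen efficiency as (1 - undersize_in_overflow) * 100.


96.5%

Screen efficiency = (1 - fraction of undersize in overflow) * 100
= (1 - 0.035) * 100
= 0.965 * 100
= 96.5%


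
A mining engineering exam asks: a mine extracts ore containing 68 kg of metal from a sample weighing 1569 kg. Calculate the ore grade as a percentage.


4.334%

Ore grade = (metal mass / ore mass) * 100
= (68 / 1569) * 100
= 0.04333970682 * 100
= 4.334%


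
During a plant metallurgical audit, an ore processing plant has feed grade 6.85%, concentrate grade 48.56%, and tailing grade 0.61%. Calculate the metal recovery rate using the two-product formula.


Using the two-product formula:
R = 100 * c * (f - t) / (f * (c - t))
Numerator = 100 * 48.56 * (6.85 - 0.61)
= 100 * 48.56 * 6.24
= 30301.44
Denominator = 6.85 * (48.56 - 0.61)
= 6.85 * 47.95
= 328.4575
R = 30301.44 / 328.4575
= 92.2538%

92.2538%


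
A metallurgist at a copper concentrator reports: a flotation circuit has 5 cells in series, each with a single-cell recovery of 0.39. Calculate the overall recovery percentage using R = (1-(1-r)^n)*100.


91.554%

Complement of single-cell recovery:
1 - r = 1 - 0.39 = 0.61
Raise to power n:
(1 - r)^5 = 0.61^5 = 0.0844596301
Overall recovery:
R = (1 - 0.0844596301) * 100
= 91.554%


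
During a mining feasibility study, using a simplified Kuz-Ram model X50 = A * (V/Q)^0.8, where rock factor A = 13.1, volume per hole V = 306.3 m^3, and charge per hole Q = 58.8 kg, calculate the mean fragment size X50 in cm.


49.0554 cm

Compute V/Q:
V/Q = 306.3 / 58.8 = 5.209183673
Raise to the power 0.8:
(V/Q)^0.8 = 5.209183673^0.8 = 3.744688842
Multiply by A:
X50 = 13.1 * 3.744688842
= 49.0554 cm


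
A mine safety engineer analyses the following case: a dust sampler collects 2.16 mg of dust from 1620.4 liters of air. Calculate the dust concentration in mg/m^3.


1.333 mg/m^3

Convert liters to m^3: 1 m^3 = 1000 L
Concentration = mass / volume * 1000
= 2.16 / 1620.4 * 1000
= 0.001333004196 * 1000
= 1.333 mg/m^3


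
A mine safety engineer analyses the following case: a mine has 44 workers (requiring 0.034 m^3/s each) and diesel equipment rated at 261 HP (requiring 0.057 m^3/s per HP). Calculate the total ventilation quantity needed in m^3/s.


Airflow for workers:
Q_people = 44 * 0.034 = 1.496 m^3/s
Airflow for diesel equipment:
Q_diesel = 261 * 0.057 = 14.877 m^3/s
Total ventilation:
Q_total = 1.496 + 14.877
= 16.373 m^3/s

16.373 m^3/s


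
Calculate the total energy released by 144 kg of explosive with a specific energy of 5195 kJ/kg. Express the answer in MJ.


748.08 MJ

Energy = mass * specific_energy / 1000
= 144 * 5195 / 1000
= 748080 / 1000
= 748.08 MJ


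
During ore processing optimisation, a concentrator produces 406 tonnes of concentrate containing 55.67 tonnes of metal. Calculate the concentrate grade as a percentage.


Grade = (metal in concentrate / concentrate mass) * 100
= (55.67 / 406) * 100
= 0.1371182266 * 100
= 13.7118%

13.7118%


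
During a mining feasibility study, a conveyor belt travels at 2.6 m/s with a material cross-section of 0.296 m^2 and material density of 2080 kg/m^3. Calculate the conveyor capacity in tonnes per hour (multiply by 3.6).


Volumetric flow = speed * area
= 2.6 * 0.296 = 0.7696 m^3/s
Mass flow = volumetric * density
= 0.7696 * 2080 = 1600.768 kg/s
Convert to t/h: multiply by 3.6
Capacity = 1600.768 * 3.6
= 5762.7648 t/h

5762.7648 t/h


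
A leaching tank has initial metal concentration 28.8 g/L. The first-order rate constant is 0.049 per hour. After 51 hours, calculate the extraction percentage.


Compute the exponent:
-k * t = -0.049 * 51 = -2.499
Remaining concentration:
C = 28.8 * exp(-2.499)
= 28.8 * 0.08216712468
= 2.366413191 g/L
Extracted = 28.8 - 2.366413191 = 26.43358681 g/L
Extraction % = 26.43358681 / 28.8 * 100
= 91.7833%

91.7833%


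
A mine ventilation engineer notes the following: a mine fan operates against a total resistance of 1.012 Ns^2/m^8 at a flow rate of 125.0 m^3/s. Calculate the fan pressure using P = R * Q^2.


Compute Q^2:
Q^2 = 125.0^2 = 15625.0
Compute pressure:
P = R * Q^2 = 1.012 * 15625.0
= 15812.5 Pa

15812.5 Pa


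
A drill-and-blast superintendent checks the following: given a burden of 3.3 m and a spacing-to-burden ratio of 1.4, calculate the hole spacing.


Spacing = burden * ratio
= 3.3 * 1.4
= 4.62 m

4.62 m


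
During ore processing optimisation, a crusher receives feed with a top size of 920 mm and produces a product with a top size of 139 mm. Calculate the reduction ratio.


6.6187

Reduction ratio = feed size / product size
= 920 / 139
= 6.6187


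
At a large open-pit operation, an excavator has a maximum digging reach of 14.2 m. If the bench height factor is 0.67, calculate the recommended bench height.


9.514 m

Bench height = reach * factor
= 14.2 * 0.67
= 9.514 m


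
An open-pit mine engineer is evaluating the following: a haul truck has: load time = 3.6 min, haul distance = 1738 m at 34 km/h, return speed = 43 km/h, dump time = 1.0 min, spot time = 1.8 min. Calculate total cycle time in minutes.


11.8922 min

Convert haul speed to m/min: 34 * 1000/60 = 566.6666667 m/min
Haul time = 1738 / 566.6666667 = 3.067058824 min
Convert return speed to m/min: 43 * 1000/60 = 716.6666667 m/min
Return time = 1738 / 716.6666667 = 2.425116279 min
Total cycle time:
= 3.6 + 3.067058824 + 1.0 + 2.425116279 + 1.8
= 11.8922 min


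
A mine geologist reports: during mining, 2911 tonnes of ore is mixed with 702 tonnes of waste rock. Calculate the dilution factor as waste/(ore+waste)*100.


Total material = ore + waste
= 2911 + 702 = 3613 tonnes
Dilution = waste / total * 100
= 702 / 3613 * 100
= 0.194298367 * 100
= 19.4298%

19.4298%


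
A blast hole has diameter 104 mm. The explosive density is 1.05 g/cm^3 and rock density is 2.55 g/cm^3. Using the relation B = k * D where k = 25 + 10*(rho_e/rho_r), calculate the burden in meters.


First, compute k:
rho_e / rho_r = 1.05 / 2.55 = 0.4117647059
k = 25 + 10 * 0.4117647059 = 29.11764706
Then, compute burden:
B = k * D / 1000 = 29.11764706 * 104 / 1000
= 3028.235294 / 1000
= 3.0282 m

3.0282 m


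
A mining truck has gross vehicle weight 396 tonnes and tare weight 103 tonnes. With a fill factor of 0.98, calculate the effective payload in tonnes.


Maximum payload = gross - tare
= 396 - 103 = 293 tonnes
Effective payload = max payload * fill factor
= 293 * 0.98
= 287.14 tonnes

287.14 tonnes


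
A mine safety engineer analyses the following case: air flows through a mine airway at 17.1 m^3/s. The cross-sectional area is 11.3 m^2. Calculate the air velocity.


Velocity = flow rate / cross-sectional area
= 17.1 / 11.3
= 1.5133 m/s

1.5133 m/s


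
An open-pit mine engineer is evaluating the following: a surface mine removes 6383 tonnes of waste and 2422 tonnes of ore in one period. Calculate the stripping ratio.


Stripping ratio = waste tonnage / ore tonnage
= 6383 / 2422
= 2.6354

2.6354


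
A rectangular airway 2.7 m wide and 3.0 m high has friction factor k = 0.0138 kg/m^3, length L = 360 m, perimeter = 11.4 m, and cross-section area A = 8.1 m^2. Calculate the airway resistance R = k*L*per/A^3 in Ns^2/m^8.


Compute the numerator:
k * L * per = 0.0138 * 360 * 11.4
= 56.6352
Compute the denominator:
A^3 = 8.1^3 = 531.441
Resistance:
R = 56.6352 / 531.441
= 0.1066 Ns^2/m^8

0.1066 Ns^2/m^8


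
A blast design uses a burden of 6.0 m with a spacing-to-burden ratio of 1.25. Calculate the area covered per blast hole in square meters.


First, find the spacing:
Spacing = burden * ratio = 6.0 * 1.25
= 7.5 m
Then, calculate the area:
Area = burden * spacing = 6.0 * 7.5
= 45.0 m^2

45.0 m^2


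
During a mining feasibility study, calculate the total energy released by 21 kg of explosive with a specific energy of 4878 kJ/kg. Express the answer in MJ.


Energy = mass * specific_energy / 1000
= 21 * 4878 / 1000
= 102438 / 1000
= 102.438 MJ

102.438 MJ


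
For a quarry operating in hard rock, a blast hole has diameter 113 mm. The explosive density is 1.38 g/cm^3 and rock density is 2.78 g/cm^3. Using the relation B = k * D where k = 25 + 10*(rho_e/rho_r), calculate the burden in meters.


First, compute k:
rho_e / rho_r = 1.38 / 2.78 = 0.4964028777
k = 25 + 10 * 0.4964028777 = 29.96402878
Then, compute burden:
B = k * D / 1000 = 29.96402878 * 113 / 1000
= 3385.935252 / 1000
= 3.3859 m

3.3859 m


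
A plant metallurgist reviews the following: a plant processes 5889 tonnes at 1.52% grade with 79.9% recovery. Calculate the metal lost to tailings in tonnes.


17.9921 tonnes

Total metal in feed:
= 5889 * 1.52 / 100 = 89.5128 tonnes
Metal recovered:
= 89.5128 * 79.9 / 100 = 71.5207272 tonnes
Metal lost to tailings:
= 89.5128 - 71.5207272
= 17.9921 tonnes


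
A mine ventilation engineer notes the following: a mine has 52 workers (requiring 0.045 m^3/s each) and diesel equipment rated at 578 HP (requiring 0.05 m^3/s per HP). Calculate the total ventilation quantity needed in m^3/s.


Airflow for workers:
Q_people = 52 * 0.045 = 2.34 m^3/s
Airflow for diesel equipment:
Q_diesel = 578 * 0.05 = 28.9 m^3/s
Total ventilation:
Q_total = 2.34 + 28.9
= 31.24 m^3/s

31.24 m^3/s


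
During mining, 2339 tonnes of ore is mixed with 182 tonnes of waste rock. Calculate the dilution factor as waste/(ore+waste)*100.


Total material = ore + waste
= 2339 + 182 = 2521 tonnes
Dilution = waste / total * 100
= 182 / 2521 * 100
= 0.07219357398 * 100
= 7.2194%

7.2194%


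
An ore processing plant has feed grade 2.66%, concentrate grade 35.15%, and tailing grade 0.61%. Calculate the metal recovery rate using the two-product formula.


78.4287%

Using the two-product formula:
R = 100 * c * (f - t) / (f * (c - t))
Numerator = 100 * 35.15 * (2.66 - 0.61)
= 100 * 35.15 * 2.05
= 7205.75
Denominator = 2.66 * (35.15 - 0.61)
= 2.66 * 34.54
= 91.8764
R = 7205.75 / 91.8764
= 78.4287%


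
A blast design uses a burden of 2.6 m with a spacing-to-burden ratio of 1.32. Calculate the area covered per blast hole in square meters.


8.9232 m^2

First, find the spacing:
Spacing = burden * ratio = 2.6 * 1.32
= 3.432 m
Then, calculate the area:
Area = burden * spacing = 2.6 * 3.432
= 8.9232 m^2


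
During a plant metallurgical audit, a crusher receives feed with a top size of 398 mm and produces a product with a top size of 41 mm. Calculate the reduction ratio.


9.7073

Reduction ratio = feed size / product size
= 398 / 41
= 9.7073


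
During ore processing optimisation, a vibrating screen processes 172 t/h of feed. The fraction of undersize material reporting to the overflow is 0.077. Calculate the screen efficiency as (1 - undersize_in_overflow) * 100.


Screen efficiency = (1 - fraction of undersize in overflow) * 100
= (1 - 0.077) * 100
= 0.923 * 100
= 92.3%

92.3%


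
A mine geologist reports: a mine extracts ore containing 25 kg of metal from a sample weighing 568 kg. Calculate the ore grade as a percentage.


Ore grade = (metal mass / ore mass) * 100
= (25 / 568) * 100
= 0.04401408451 * 100
= 4.4014%

4.4014%


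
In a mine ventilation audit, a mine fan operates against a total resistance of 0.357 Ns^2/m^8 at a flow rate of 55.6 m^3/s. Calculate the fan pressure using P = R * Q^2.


1103.6155 Pa

Compute Q^2:
Q^2 = 55.6^2 = 3091.36
Compute pressure:
P = R * Q^2 = 0.357 * 3091.36
= 1103.6155 Pa


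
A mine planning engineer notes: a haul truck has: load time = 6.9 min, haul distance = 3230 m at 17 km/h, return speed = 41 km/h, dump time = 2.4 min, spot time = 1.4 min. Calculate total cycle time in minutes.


Convert haul speed to m/min: 17 * 1000/60 = 283.3333333 m/min
Haul time = 3230 / 283.3333333 = 11.4 min
Convert return speed to m/min: 41 * 1000/60 = 683.3333333 m/min
Return time = 3230 / 683.3333333 = 4.726829268 min
Total cycle time:
= 6.9 + 11.4 + 2.4 + 4.726829268 + 1.4
= 26.8268 min

26.8268 min


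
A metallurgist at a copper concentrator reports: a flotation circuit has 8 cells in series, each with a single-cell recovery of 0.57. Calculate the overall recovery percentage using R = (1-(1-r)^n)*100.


99.8831%

Complement of single-cell recovery:
1 - r = 1 - 0.57 = 0.43
Raise to power n:
(1 - r)^8 = 0.43^8 = 0.001168820028
Overall recovery:
R = (1 - 0.001168820028) * 100
= 99.8831%


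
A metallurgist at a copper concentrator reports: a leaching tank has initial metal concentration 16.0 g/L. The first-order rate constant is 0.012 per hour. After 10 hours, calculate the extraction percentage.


Compute the exponent:
-k * t = -0.012 * 10 = -0.12
Remaining concentration:
C = 16.0 * exp(-0.12)
= 16.0 * 0.8869204367
= 14.19072699 g/L
Extracted = 16.0 - 14.19072699 = 1.809273013 g/L
Extraction % = 1.809273013 / 16.0 * 100
= 11.308%

11.308%


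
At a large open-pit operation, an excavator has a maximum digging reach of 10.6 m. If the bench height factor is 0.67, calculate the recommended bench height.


Bench height = reach * factor
= 10.6 * 0.67
= 7.102 m

7.102 m


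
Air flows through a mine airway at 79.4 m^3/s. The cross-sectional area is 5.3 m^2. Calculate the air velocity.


Velocity = flow rate / cross-sectional area
= 79.4 / 5.3
= 14.9811 m/s

14.9811 m/s


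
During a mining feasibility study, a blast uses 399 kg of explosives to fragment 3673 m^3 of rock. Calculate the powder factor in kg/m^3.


Powder factor = explosive mass / rock volume
= 399 / 3673
= 0.1086 kg/m^3

0.1086 kg/m^3


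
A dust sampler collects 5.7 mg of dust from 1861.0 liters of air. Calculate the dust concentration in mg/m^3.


Convert liters to m^3: 1 m^3 = 1000 L
Concentration = mass / volume * 1000
= 5.7 / 1861.0 * 1000
= 0.003062869425 * 1000
= 3.0629 mg/m^3

3.0629 mg/m^3


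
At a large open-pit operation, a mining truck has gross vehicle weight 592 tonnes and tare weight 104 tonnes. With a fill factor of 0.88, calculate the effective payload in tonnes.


Maximum payload = gross - tare
= 592 - 104 = 488 tonnes
Effective payload = max payload * fill factor
= 488 * 0.88
= 429.44 tonnes

429.44 tonnes


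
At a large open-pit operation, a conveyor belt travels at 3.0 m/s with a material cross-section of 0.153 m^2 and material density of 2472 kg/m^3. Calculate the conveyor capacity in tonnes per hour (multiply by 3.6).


4084.7328 t/h

Volumetric flow = speed * area
= 3.0 * 0.153 = 0.459 m^3/s
Mass flow = volumetric * density
= 0.459 * 2472 = 1134.648 kg/s
Convert to t/h: multiply by 3.6
Capacity = 1134.648 * 3.6
= 4084.7328 t/h


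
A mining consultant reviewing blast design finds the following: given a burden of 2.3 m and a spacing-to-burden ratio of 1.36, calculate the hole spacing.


3.128 m

Spacing = burden * ratio
= 2.3 * 1.36
= 3.128 m


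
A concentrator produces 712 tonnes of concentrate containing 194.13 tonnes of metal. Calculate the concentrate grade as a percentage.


27.2654%

Grade = (metal in concentrate / concentrate mass) * 100
= (194.13 / 712) * 100
= 0.2726544944 * 100
= 27.2654%


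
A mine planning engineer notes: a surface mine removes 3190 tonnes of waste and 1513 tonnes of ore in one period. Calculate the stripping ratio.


2.1084

Stripping ratio = waste tonnage / ore tonnage
= 3190 / 1513
= 2.1084


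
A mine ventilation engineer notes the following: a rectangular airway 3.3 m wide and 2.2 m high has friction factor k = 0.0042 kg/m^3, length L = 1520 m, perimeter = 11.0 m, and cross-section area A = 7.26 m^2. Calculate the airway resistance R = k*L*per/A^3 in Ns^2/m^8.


0.1835 Ns^2/m^8

Compute the numerator:
k * L * per = 0.0042 * 1520 * 11.0
= 70.224
Compute the denominator:
A^3 = 7.26^3 = 382.657176
Resistance:
R = 70.224 / 382.657176
= 0.1835 Ns^2/m^8


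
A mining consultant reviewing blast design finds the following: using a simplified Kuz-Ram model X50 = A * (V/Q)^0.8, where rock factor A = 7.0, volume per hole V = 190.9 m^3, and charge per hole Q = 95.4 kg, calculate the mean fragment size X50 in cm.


Compute V/Q:
V/Q = 190.9 / 95.4 = 2.001048218
Raise to the power 0.8:
(V/Q)^0.8 = 2.001048218^0.8 = 1.74183111
Multiply by A:
X50 = 7.0 * 1.74183111
= 12.1928 cm

12.1928 cm


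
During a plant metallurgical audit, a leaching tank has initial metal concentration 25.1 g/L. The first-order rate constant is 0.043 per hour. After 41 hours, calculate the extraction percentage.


Compute the exponent:
-k * t = -0.043 * 41 = -1.763
Remaining concentration:
C = 25.1 * exp(-1.763)
= 25.1 * 0.1715295027
= 4.305390517 g/L
Extracted = 25.1 - 4.305390517 = 20.79460948 g/L
Extraction % = 20.79460948 / 25.1 * 100
= 82.847%

82.847%


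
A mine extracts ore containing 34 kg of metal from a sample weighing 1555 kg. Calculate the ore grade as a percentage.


2.1865%

Ore grade = (metal mass / ore mass) * 100
= (34 / 1555) * 100
= 0.02186495177 * 100
= 2.1865%


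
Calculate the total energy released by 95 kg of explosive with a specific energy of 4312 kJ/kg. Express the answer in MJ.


Energy = mass * specific_energy / 1000
= 95 * 4312 / 1000
= 409640 / 1000
= 409.64 MJ

409.64 MJ


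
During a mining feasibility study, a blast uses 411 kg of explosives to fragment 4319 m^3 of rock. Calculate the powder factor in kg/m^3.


Powder factor = explosive mass / rock volume
= 411 / 4319
= 0.0952 kg/m^3

0.0952 kg/m^3


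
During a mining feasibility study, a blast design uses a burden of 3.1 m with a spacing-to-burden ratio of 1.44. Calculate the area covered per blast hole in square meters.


First, find the spacing:
Spacing = burden * ratio = 3.1 * 1.44
= 4.464 m
Then, calculate the area:
Area = burden * spacing = 3.1 * 4.464
= 13.8384 m^2

13.8384 m^2


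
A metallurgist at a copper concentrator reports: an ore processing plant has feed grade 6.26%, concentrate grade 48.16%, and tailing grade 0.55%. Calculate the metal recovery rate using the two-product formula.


92.2678%

Using the two-product formula:
R = 100 * c * (f - t) / (f * (c - t))
Numerator = 100 * 48.16 * (6.26 - 0.55)
= 100 * 48.16 * 5.71
= 27499.36
Denominator = 6.26 * (48.16 - 0.55)
= 6.26 * 47.61
= 298.0386
R = 27499.36 / 298.0386
= 92.2678%


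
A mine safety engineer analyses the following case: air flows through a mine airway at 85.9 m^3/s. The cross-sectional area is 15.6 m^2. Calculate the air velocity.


5.5064 m/s

Velocity = flow rate / cross-sectional area
= 85.9 / 15.6
= 5.5064 m/s


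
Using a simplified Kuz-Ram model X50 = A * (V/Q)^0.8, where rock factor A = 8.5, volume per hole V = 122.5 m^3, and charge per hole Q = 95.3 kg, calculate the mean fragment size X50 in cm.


10.3909 cm

Compute V/Q:
V/Q = 122.5 / 95.3 = 1.285414481
Raise to the power 0.8:
(V/Q)^0.8 = 1.285414481^0.8 = 1.222459699
Multiply by A:
X50 = 8.5 * 1.222459699
= 10.3909 cm


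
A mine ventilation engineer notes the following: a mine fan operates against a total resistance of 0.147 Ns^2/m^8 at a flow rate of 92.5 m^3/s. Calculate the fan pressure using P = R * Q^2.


Compute Q^2:
Q^2 = 92.5^2 = 8556.25
Compute pressure:
P = R * Q^2 = 0.147 * 8556.25
= 1257.7688 Pa

1257.7688 Pa


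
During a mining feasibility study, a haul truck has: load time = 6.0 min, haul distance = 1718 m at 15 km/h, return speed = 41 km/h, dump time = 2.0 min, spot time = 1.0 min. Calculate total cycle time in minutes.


18.3861 min

Convert haul speed to m/min: 15 * 1000/60 = 250 m/min
Haul time = 1718 / 250 = 6.872 min
Convert return speed to m/min: 41 * 1000/60 = 683.3333333 m/min
Return time = 1718 / 683.3333333 = 2.514146341 min
Total cycle time:
= 6.0 + 6.872 + 2.0 + 2.514146341 + 1.0
= 18.3861 min


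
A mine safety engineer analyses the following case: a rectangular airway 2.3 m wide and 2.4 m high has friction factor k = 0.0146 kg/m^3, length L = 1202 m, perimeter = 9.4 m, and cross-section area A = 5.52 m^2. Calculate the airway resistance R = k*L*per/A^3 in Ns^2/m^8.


0.9808 Ns^2/m^8

Compute the numerator:
k * L * per = 0.0146 * 1202 * 9.4
= 164.96248
Compute the denominator:
A^3 = 5.52^3 = 168.196608
Resistance:
R = 164.96248 / 168.196608
= 0.9808 Ns^2/m^8


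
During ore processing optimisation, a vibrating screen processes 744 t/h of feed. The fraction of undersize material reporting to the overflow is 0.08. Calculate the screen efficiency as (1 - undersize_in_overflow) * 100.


92.0%

Screen efficiency = (1 - fraction of undersize in overflow) * 100
= (1 - 0.08) * 100
= 0.92 * 100
= 92.0%


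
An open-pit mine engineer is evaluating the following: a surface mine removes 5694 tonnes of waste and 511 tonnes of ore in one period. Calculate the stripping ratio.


Stripping ratio = waste tonnage / ore tonnage
= 5694 / 511
= 11.1429

11.1429


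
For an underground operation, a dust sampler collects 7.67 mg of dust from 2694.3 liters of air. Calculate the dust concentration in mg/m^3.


2.8468 mg/m^3

Convert liters to m^3: 1 m^3 = 1000 L
Concentration = mass / volume * 1000
= 7.67 / 2694.3 * 1000
= 0.002846750547 * 1000
= 2.8468 mg/m^3


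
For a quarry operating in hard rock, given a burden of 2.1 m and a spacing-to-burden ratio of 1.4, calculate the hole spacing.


2.94 m

Spacing = burden * ratio
= 2.1 * 1.4
= 2.94 m


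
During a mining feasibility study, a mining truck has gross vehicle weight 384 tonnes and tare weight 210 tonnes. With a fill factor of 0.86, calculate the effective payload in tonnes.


149.64 tonnes

Maximum payload = gross - tare
= 384 - 210 = 174 tonnes
Effective payload = max payload * fill factor
= 174 * 0.86
= 149.64 tonnes


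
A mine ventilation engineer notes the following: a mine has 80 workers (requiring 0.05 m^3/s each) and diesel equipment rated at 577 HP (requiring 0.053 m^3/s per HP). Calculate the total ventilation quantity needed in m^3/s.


34.581 m^3/s

Airflow for workers:
Q_people = 80 * 0.05 = 4.0 m^3/s
Airflow for diesel equipment:
Q_diesel = 577 * 0.053 = 30.581 m^3/s
Total ventilation:
Q_total = 4.0 + 30.581
= 34.581 m^3/s


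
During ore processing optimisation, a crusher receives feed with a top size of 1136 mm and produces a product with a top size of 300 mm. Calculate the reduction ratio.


Reduction ratio = feed size / product size
= 1136 / 300
= 3.7867

3.7867


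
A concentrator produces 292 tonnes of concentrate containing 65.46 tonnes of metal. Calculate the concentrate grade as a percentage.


22.4178%

Grade = (metal in concentrate / concentrate mass) * 100
= (65.46 / 292) * 100
= 0.2241780822 * 100
= 22.4178%


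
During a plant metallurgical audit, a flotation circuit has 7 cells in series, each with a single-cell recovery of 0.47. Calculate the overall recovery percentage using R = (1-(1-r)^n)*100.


Complement of single-cell recovery:
1 - r = 1 - 0.47 = 0.53
Raise to power n:
(1 - r)^7 = 0.53^7 = 0.0117471114
Overall recovery:
R = (1 - 0.0117471114) * 100
= 98.8253%

98.8253%


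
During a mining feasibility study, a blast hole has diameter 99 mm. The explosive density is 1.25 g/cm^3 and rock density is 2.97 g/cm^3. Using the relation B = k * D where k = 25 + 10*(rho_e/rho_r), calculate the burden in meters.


2.8917 m

First, compute k:
rho_e / rho_r = 1.25 / 2.97 = 0.4208754209
k = 25 + 10 * 0.4208754209 = 29.20875421
Then, compute burden:
B = k * D / 1000 = 29.20875421 * 99 / 1000
= 2891.666667 / 1000
= 2.8917 m


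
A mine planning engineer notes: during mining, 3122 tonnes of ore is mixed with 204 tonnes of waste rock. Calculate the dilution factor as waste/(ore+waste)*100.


6.1335%

Total material = ore + waste
= 3122 + 204 = 3326 tonnes
Dilution = waste / total * 100
= 204 / 3326 * 100
= 0.06133493686 * 100
= 6.1335%


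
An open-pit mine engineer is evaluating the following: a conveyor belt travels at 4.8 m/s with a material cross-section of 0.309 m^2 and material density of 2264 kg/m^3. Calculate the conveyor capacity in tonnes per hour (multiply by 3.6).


Volumetric flow = speed * area
= 4.8 * 0.309 = 1.4832 m^3/s
Mass flow = volumetric * density
= 1.4832 * 2264 = 3357.9648 kg/s
Convert to t/h: multiply by 3.6
Capacity = 3357.9648 * 3.6
= 12088.6733 t/h

12088.6733 t/h


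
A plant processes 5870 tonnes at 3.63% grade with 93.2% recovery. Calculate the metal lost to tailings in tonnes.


Total metal in feed:
= 5870 * 3.63 / 100 = 213.081 tonnes
Metal recovered:
= 213.081 * 93.2 / 100 = 198.591492 tonnes
Metal lost to tailings:
= 213.081 - 198.591492
= 14.4895 tonnes

14.4895 tonnes


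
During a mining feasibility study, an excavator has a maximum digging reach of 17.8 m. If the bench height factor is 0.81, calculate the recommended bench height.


Bench height = reach * factor
= 17.8 * 0.81
= 14.418 m

14.418 m


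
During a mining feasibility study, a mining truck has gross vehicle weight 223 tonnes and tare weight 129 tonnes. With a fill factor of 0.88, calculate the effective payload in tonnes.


Maximum payload = gross - tare
= 223 - 129 = 94 tonnes
Effective payload = max payload * fill factor
= 94 * 0.88
= 82.72 tonnes

82.72 tonnes


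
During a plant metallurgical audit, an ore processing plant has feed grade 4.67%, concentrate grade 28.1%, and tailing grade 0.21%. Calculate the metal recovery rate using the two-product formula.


Using the two-product formula:
R = 100 * c * (f - t) / (f * (c - t))
Numerator = 100 * 28.1 * (4.67 - 0.21)
= 100 * 28.1 * 4.46
= 12532.6
Denominator = 4.67 * (28.1 - 0.21)
= 4.67 * 27.89
= 130.2463
R = 12532.6 / 130.2463
= 96.2223%

96.2223%


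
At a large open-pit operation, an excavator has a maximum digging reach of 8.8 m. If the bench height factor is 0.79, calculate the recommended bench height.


Bench height = reach * factor
= 8.8 * 0.79
= 6.952 m

6.952 m


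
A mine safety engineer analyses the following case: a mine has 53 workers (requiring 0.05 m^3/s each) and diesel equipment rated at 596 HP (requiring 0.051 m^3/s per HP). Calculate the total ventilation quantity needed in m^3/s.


33.046 m^3/s

Airflow for workers:
Q_people = 53 * 0.05 = 2.65 m^3/s
Airflow for diesel equipment:
Q_diesel = 596 * 0.051 = 30.396 m^3/s
Total ventilation:
Q_total = 2.65 + 30.396
= 33.046 m^3/s


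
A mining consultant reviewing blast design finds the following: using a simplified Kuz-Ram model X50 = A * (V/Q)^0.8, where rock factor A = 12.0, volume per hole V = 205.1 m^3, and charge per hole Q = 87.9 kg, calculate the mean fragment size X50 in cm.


Compute V/Q:
V/Q = 205.1 / 87.9 = 2.333333333
Raise to the power 0.8:
(V/Q)^0.8 = 2.333333333^0.8 = 1.969615386
Multiply by A:
X50 = 12.0 * 1.969615386
= 23.6354 cm

23.6354 cm


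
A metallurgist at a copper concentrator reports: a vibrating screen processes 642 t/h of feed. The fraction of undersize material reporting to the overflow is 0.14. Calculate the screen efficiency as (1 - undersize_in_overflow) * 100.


Screen efficiency = (1 - fraction of undersize in overflow) * 100
= (1 - 0.14) * 100
= 0.86 * 100
= 86.0%

86.0%


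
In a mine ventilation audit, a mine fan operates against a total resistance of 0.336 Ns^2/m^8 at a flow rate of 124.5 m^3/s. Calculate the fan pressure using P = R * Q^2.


Compute Q^2:
Q^2 = 124.5^2 = 15500.25
Compute pressure:
P = R * Q^2 = 0.336 * 15500.25
= 5208.084 Pa

5208.084 Pa


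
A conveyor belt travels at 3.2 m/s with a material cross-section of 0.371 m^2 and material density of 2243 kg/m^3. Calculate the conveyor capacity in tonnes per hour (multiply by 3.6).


Volumetric flow = speed * area
= 3.2 * 0.371 = 1.1872 m^3/s
Mass flow = volumetric * density
= 1.1872 * 2243 = 2662.8896 kg/s
Convert to t/h: multiply by 3.6
Capacity = 2662.8896 * 3.6
= 9586.4026 t/h

9586.4026 t/h
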